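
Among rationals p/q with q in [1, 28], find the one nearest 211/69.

52/17

Expand x = 211/69 as a continued fraction with the Euclidean algorithm:
  211 = 3*69 + 4, so a_0 = 3.
  69 = 17*4 + 1, so a_1 = 17.
  4 = 4*1 + 0, so a_2 = 4.
so x = [3; 17, 4].
Convergents (p_i = a_i*p_{i-1} + p_{i-2}, q_i = a_i*q_{i-1} + q_{i-2} with p_{-2}=0, p_{-1}=1, q_{-2}=1, q_{-1}=0), until the denominator exceeds 28:
  i=0: a_0=3, p_0 = 3*1 + 0 = 3, q_0 = 3*0 + 1 = 1.
  i=1: a_1=17, p_1 = 17*3 + 1 = 52, q_1 = 17*1 + 0 = 17.
  i=2: a_2=4, p_2 = 4*52 + 3 = 211, q_2 = 4*17 + 1 = 69.
q_2 = 69 > 28, so the last convergent with denominator <= 28 is p_1/q_1 = 52/17.
The closest fraction with denominator <= 28 is either p_1/q_1 or the intermediate fraction (k*p_1 + p_0)/(k*q_1 + q_0) with the largest k >= 1 whose denominator stays <= 28; these approach x as k grows, and every other convergent or intermediate fraction in range is farther away.
Largest k: floor((28 - q_0)/q_1) = floor((28 - 1)/17) = 1.
That gives (1*52 + 3)/(1*17 + 1) = 55/18.
Compare the errors: |x - 52/17| = |211*17 - 52*69|/(69*17) = 1/1173, and |x - 55/18| = |211*18 - 55*69|/(69*18) = 3/1242.
Cross-multiplying, 1*1242 = 1242 < 3519 = 3*1173, so 1/1173 is smaller: the convergent 52/17 is closer to x than 55/18.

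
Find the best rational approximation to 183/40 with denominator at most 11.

32/7

Expand x = 183/40 as a continued fraction with the Euclidean algorithm:
  183 = 4*40 + 23, so a_0 = 4.
  40 = 1*23 + 17, so a_1 = 1.
  23 = 1*17 + 6, so a_2 = 1.
  17 = 2*6 + 5, so a_3 = 2.
  6 = 1*5 + 1, so a_4 = 1.
  5 = 5*1 + 0, so a_5 = 5.
so x = [4; 1, 1, 2, 1, 5].
Convergents (p_i = a_i*p_{i-1} + p_{i-2}, q_i = a_i*q_{i-1} + q_{i-2} with p_{-2}=0, p_{-1}=1, q_{-2}=1, q_{-1}=0), until the denominator exceeds 11:
  i=0: a_0=4, p_0 = 4*1 + 0 = 4, q_0 = 4*0 + 1 = 1.
  i=1: a_1=1, p_1 = 1*4 + 1 = 5, q_1 = 1*1 + 0 = 1.
  i=2: a_2=1, p_2 = 1*5 + 4 = 9, q_2 = 1*1 + 1 = 2.
  i=3: a_3=2, p_3 = 2*9 + 5 = 23, q_3 = 2*2 + 1 = 5.
  i=4: a_4=1, p_4 = 1*23 + 9 = 32, q_4 = 1*5 + 2 = 7.
  i=5: a_5=5, p_5 = 5*32 + 23 = 183, q_5 = 5*7 + 5 = 40.
q_5 = 40 > 11, so the last convergent with denominator <= 11 is p_4/q_4 = 32/7.
The closest fraction with denominator <= 11 is either p_4/q_4 or the intermediate fraction (k*p_4 + p_3)/(k*q_4 + q_3) with the largest k >= 1 whose denominator stays <= 11; these approach x as k grows, and every other convergent or intermediate fraction in range is farther away.
Largest k: floor((11 - q_3)/q_4) = floor((11 - 5)/7) = 0.
Since k = 0, no intermediate fraction beyond p_4/q_4 has denominator <= 11, so the convergent 32/7 is the closest (its error is |183*7 - 32*40|/(40*7) = 1/280).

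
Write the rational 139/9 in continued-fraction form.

Run the Euclidean algorithm on 139 and 9; the successive quotients are the partial quotients a_0, a_1, ... (each step inverts the fractional part left over by the previous one):
  139 = 15*9 + 4, so a_0 = 15.
  9 = 2*4 + 1, so a_1 = 2.
  4 = 4*1 + 0, so a_2 = 4.
The remainder reaches 0 after 3 divisions, so the expansion has 3 partial quotients, read off in order.

[15; 2, 4]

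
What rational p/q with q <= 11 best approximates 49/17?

26/9

Expand x = 49/17 as a continued fraction with the Euclidean algorithm:
  49 = 2*17 + 15, so a_0 = 2.
  17 = 1*15 + 2, so a_1 = 1.
  15 = 7*2 + 1, so a_2 = 7.
  2 = 2*1 + 0, so a_3 = 2.
so x = [2; 1, 7, 2].
Convergents (p_i = a_i*p_{i-1} + p_{i-2}, q_i = a_i*q_{i-1} + q_{i-2} with p_{-2}=0, p_{-1}=1, q_{-2}=1, q_{-1}=0), until the denominator exceeds 11:
  i=0: a_0=2, p_0 = 2*1 + 0 = 2, q_0 = 2*0 + 1 = 1.
  i=1: a_1=1, p_1 = 1*2 + 1 = 3, q_1 = 1*1 + 0 = 1.
  i=2: a_2=7, p_2 = 7*3 + 2 = 23, q_2 = 7*1 + 1 = 8.
  i=3: a_3=2, p_3 = 2*23 + 3 = 49, q_3 = 2*8 + 1 = 17.
q_3 = 17 > 11, so the last convergent with denominator <= 11 is p_2/q_2 = 23/8.
The closest fraction with denominator <= 11 is either p_2/q_2 or the intermediate fraction (k*p_2 + p_1)/(k*q_2 + q_1) with the largest k >= 1 whose denominator stays <= 11; these approach x as k grows, and every other convergent or intermediate fraction in range is farther away.
Largest k: floor((11 - q_1)/q_2) = floor((11 - 1)/8) = 1.
That gives (1*23 + 3)/(1*8 + 1) = 26/9.
Compare the errors: |x - 23/8| = |49*8 - 23*17|/(17*8) = 1/136, and |x - 26/9| = |49*9 - 26*17|/(17*9) = 1/153.
Cross-multiplying, 1*136 = 136 < 153 = 1*153, so 1/153 is smaller: the intermediate fraction 26/9 is closer to x than 23/8.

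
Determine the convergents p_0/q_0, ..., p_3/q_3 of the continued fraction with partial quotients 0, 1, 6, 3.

Using the convergent recurrence p_i = a_i*p_{i-1} + p_{i-2}, q_i = a_i*q_{i-1} + q_{i-2} with p_{-2}=0, p_{-1}=1, q_{-2}=1, q_{-1}=0:
  i=0: a_0=0, p_0 = 0*1 + 0 = 0, q_0 = 0*0 + 1 = 1.
  i=1: a_1=1, p_1 = 1*0 + 1 = 1, q_1 = 1*1 + 0 = 1.
  i=2: a_2=6, p_2 = 6*1 + 0 = 6, q_2 = 6*1 + 1 = 7.
  i=3: a_3=3, p_3 = 3*6 + 1 = 19, q_3 = 3*7 + 1 = 22.

0/1, 1/1, 6/7, 19/22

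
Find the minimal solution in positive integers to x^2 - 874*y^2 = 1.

(x, y) = (3725, 126)

First expand sqrt(874) as a continued fraction. With x_i = (sqrt(874) + m_i)/d_i and (m_0, d_0) = (0, 1): a_0 = floor(sqrt(874)) = 29, since 29^2 = 841 <= 874 < 900 = 30^2.
Iterate m_{i+1} = d_i*a_i - m_i, d_{i+1} = (874 - m_{i+1}^2)/d_i, a_{i+1} = floor((a_0 + m_{i+1})/d_{i+1}):
  m_1 = 1*29 - 0 = 29, d_1 = (874 - 29^2)/1 = 33/1 = 33, a_1 = floor((29 + 29)/33) = 1.
  m_2 = 33*1 - 29 = 4, d_2 = (874 - 4^2)/33 = 858/33 = 26, a_2 = floor((29 + 4)/26) = 1.
  m_3 = 26*1 - 4 = 22, d_3 = (874 - 22^2)/26 = 390/26 = 15, a_3 = floor((29 + 22)/15) = 3.
  m_4 = 15*3 - 22 = 23, d_4 = (874 - 23^2)/15 = 345/15 = 23, a_4 = floor((29 + 23)/23) = 2.
  m_5 = 23*2 - 23 = 23, d_5 = (874 - 23^2)/23 = 345/23 = 15, a_5 = floor((29 + 23)/15) = 3.
  m_6 = 15*3 - 23 = 22, d_6 = (874 - 22^2)/15 = 390/15 = 26, a_6 = floor((29 + 22)/26) = 1.
  m_7 = 26*1 - 22 = 4, d_7 = (874 - 4^2)/26 = 858/26 = 33, a_7 = floor((29 + 4)/33) = 1.
  m_8 = 33*1 - 4 = 29, d_8 = (874 - 29^2)/33 = 33/33 = 1, a_8 = floor((29 + 29)/1) = 58.
  m_9 = 1*58 - 29 = 29, d_9 = (874 - 29^2)/1 = 33/1 = 33: (m_9, d_9) = (m_1, d_1) = (29, 33), so from here the quotients repeat a_1, ..., a_8; the period length is 8.
So sqrt(874) = [29; (1, 1, 3, 2, 3, 1, 1, 58)] with period length k = 8.
k is even, so the fundamental solution of x^2 - 874y^2 = 1 is (p_{k-1}, q_{k-1}) = (p_7, q_7); compute convergents through index 7.
Convergents (p_i = a_i*p_{i-1} + p_{i-2}, q_i = a_i*q_{i-1} + q_{i-2} with p_{-2}=0, p_{-1}=1, q_{-2}=1, q_{-1}=0):
  i=0: a_0=29, p_0 = 29*1 + 0 = 29, q_0 = 29*0 + 1 = 1.
  i=1: a_1=1, p_1 = 1*29 + 1 = 30, q_1 = 1*1 + 0 = 1.
  i=2: a_2=1, p_2 = 1*30 + 29 = 59, q_2 = 1*1 + 1 = 2.
  i=3: a_3=3, p_3 = 3*59 + 30 = 207, q_3 = 3*2 + 1 = 7.
  i=4: a_4=2, p_4 = 2*207 + 59 = 473, q_4 = 2*7 + 2 = 16.
  i=5: a_5=3, p_5 = 3*473 + 207 = 1626, q_5 = 3*16 + 7 = 55.
  i=6: a_6=1, p_6 = 1*1626 + 473 = 2099, q_6 = 1*55 + 16 = 71.
  i=7: a_7=1, p_7 = 1*2099 + 1626 = 3725, q_7 = 1*71 + 55 = 126.
Check: 3725^2 - 874*126^2 = 13875625 - 13875624 = 1, so (x, y) = (3725, 126) solves the equation, and by the theorem it is the least positive solution.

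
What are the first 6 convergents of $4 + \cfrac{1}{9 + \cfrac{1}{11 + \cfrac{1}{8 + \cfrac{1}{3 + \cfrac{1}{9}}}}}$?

4/1, 37/9, 411/100, 3325/809, 10386/2527, 96799/23552

Using the convergent recurrence p_i = a_i*p_{i-1} + p_{i-2}, q_i = a_i*q_{i-1} + q_{i-2} with p_{-2}=0, p_{-1}=1, q_{-2}=1, q_{-1}=0:
  i=0: a_0=4, p_0 = 4*1 + 0 = 4, q_0 = 4*0 + 1 = 1.
  i=1: a_1=9, p_1 = 9*4 + 1 = 37, q_1 = 9*1 + 0 = 9.
  i=2: a_2=11, p_2 = 11*37 + 4 = 411, q_2 = 11*9 + 1 = 100.
  i=3: a_3=8, p_3 = 8*411 + 37 = 3325, q_3 = 8*100 + 9 = 809.
  i=4: a_4=3, p_4 = 3*3325 + 411 = 10386, q_4 = 3*809 + 100 = 2527.
  i=5: a_5=9, p_5 = 9*10386 + 3325 = 96799, q_5 = 9*2527 + 809 = 23552.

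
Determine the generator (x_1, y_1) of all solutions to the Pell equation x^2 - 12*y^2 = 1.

(x, y) = (7, 2)

First expand sqrt(12) as a continued fraction. With x_i = (sqrt(12) + m_i)/d_i and (m_0, d_0) = (0, 1): a_0 = floor(sqrt(12)) = 3, since 3^2 = 9 <= 12 < 16 = 4^2.
Iterate m_{i+1} = d_i*a_i - m_i, d_{i+1} = (12 - m_{i+1}^2)/d_i, a_{i+1} = floor((a_0 + m_{i+1})/d_{i+1}):
  m_1 = 1*3 - 0 = 3, d_1 = (12 - 3^2)/1 = 3/1 = 3, a_1 = floor((3 + 3)/3) = 2.
  m_2 = 3*2 - 3 = 3, d_2 = (12 - 3^2)/3 = 3/3 = 1, a_2 = floor((3 + 3)/1) = 6.
  m_3 = 1*6 - 3 = 3, d_3 = (12 - 3^2)/1 = 3/1 = 3: (m_3, d_3) = (m_1, d_1) = (3, 3), so from here the quotients repeat a_1, a_2; the period length is 2.
So sqrt(12) = [3; (2, 6)] with period length k = 2.
k is even, so the fundamental solution of x^2 - 12y^2 = 1 is (p_{k-1}, q_{k-1}) = (p_1, q_1); compute convergents through index 1.
Convergents (p_i = a_i*p_{i-1} + p_{i-2}, q_i = a_i*q_{i-1} + q_{i-2} with p_{-2}=0, p_{-1}=1, q_{-2}=1, q_{-1}=0):
  i=0: a_0=3, p_0 = 3*1 + 0 = 3, q_0 = 3*0 + 1 = 1.
  i=1: a_1=2, p_1 = 2*3 + 1 = 7, q_1 = 2*1 + 0 = 2.
Check: 7^2 - 12*2^2 = 49 - 48 = 1, so (x, y) = (7, 2) solves the equation, and by the theorem it is the least positive solution.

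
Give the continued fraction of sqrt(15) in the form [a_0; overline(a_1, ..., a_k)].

[3; overline(1, 6)]

Write x_i = (sqrt(15) + m_i)/d_i with (m_0, d_0) = (0, 1). a_0 = floor(sqrt(15)) = 3, since 3^2 = 9 <= 15 < 16 = 4^2.
Iterate m_{i+1} = d_i*a_i - m_i, d_{i+1} = (15 - m_{i+1}^2)/d_i, a_{i+1} = floor((a_0 + m_{i+1})/d_{i+1}):
  m_1 = 1*3 - 0 = 3, d_1 = (15 - 3^2)/1 = 6/1 = 6, a_1 = floor((3 + 3)/6) = 1.
  m_2 = 6*1 - 3 = 3, d_2 = (15 - 3^2)/6 = 6/6 = 1, a_2 = floor((3 + 3)/1) = 6.
  m_3 = 1*6 - 3 = 3, d_3 = (15 - 3^2)/1 = 6/1 = 6: (m_3, d_3) = (m_1, d_1) = (3, 6), so from here the quotients repeat a_1, a_2; the period length is 2.
Hence the expansion of sqrt(15) is a_0 = 3 followed by the repeating block 1, 6 (period 2).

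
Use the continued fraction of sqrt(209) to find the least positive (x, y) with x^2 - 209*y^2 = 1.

(x, y) = (46551, 3220)

First expand sqrt(209) as a continued fraction. With x_i = (sqrt(209) + m_i)/d_i and (m_0, d_0) = (0, 1): a_0 = floor(sqrt(209)) = 14, since 14^2 = 196 <= 209 < 225 = 15^2.
Iterate m_{i+1} = d_i*a_i - m_i, d_{i+1} = (209 - m_{i+1}^2)/d_i, a_{i+1} = floor((a_0 + m_{i+1})/d_{i+1}):
  m_1 = 1*14 - 0 = 14, d_1 = (209 - 14^2)/1 = 13/1 = 13, a_1 = floor((14 + 14)/13) = 2.
  m_2 = 13*2 - 14 = 12, d_2 = (209 - 12^2)/13 = 65/13 = 5, a_2 = floor((14 + 12)/5) = 5.
  m_3 = 5*5 - 12 = 13, d_3 = (209 - 13^2)/5 = 40/5 = 8, a_3 = floor((14 + 13)/8) = 3.
  m_4 = 8*3 - 13 = 11, d_4 = (209 - 11^2)/8 = 88/8 = 11, a_4 = floor((14 + 11)/11) = 2.
  m_5 = 11*2 - 11 = 11, d_5 = (209 - 11^2)/11 = 88/11 = 8, a_5 = floor((14 + 11)/8) = 3.
  m_6 = 8*3 - 11 = 13, d_6 = (209 - 13^2)/8 = 40/8 = 5, a_6 = floor((14 + 13)/5) = 5.
  m_7 = 5*5 - 13 = 12, d_7 = (209 - 12^2)/5 = 65/5 = 13, a_7 = floor((14 + 12)/13) = 2.
  m_8 = 13*2 - 12 = 14, d_8 = (209 - 14^2)/13 = 13/13 = 1, a_8 = floor((14 + 14)/1) = 28.
  m_9 = 1*28 - 14 = 14, d_9 = (209 - 14^2)/1 = 13/1 = 13: (m_9, d_9) = (m_1, d_1) = (14, 13), so from here the quotients repeat a_1, ..., a_8; the period length is 8.
So sqrt(209) = [14; (2, 5, 3, 2, 3, 5, 2, 28)] with period length k = 8.
k is even, so the fundamental solution of x^2 - 209y^2 = 1 is (p_{k-1}, q_{k-1}) = (p_7, q_7); compute convergents through index 7.
Convergents (p_i = a_i*p_{i-1} + p_{i-2}, q_i = a_i*q_{i-1} + q_{i-2} with p_{-2}=0, p_{-1}=1, q_{-2}=1, q_{-1}=0):
  i=0: a_0=14, p_0 = 14*1 + 0 = 14, q_0 = 14*0 + 1 = 1.
  i=1: a_1=2, p_1 = 2*14 + 1 = 29, q_1 = 2*1 + 0 = 2.
  i=2: a_2=5, p_2 = 5*29 + 14 = 159, q_2 = 5*2 + 1 = 11.
  i=3: a_3=3, p_3 = 3*159 + 29 = 506, q_3 = 3*11 + 2 = 35.
  i=4: a_4=2, p_4 = 2*506 + 159 = 1171, q_4 = 2*35 + 11 = 81.
  i=5: a_5=3, p_5 = 3*1171 + 506 = 4019, q_5 = 3*81 + 35 = 278.
  i=6: a_6=5, p_6 = 5*4019 + 1171 = 21266, q_6 = 5*278 + 81 = 1471.
  i=7: a_7=2, p_7 = 2*21266 + 4019 = 46551, q_7 = 2*1471 + 278 = 3220.
Check: 46551^2 - 209*3220^2 = 2166995601 - 2166995600 = 1, so (x, y) = (46551, 3220) solves the equation, and by the theorem it is the least positive solution.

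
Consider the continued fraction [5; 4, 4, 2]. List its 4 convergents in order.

5/1, 21/4, 89/17, 199/38

Using the convergent recurrence p_i = a_i*p_{i-1} + p_{i-2}, q_i = a_i*q_{i-1} + q_{i-2} with p_{-2}=0, p_{-1}=1, q_{-2}=1, q_{-1}=0:
  i=0: a_0=5, p_0 = 5*1 + 0 = 5, q_0 = 5*0 + 1 = 1.
  i=1: a_1=4, p_1 = 4*5 + 1 = 21, q_1 = 4*1 + 0 = 4.
  i=2: a_2=4, p_2 = 4*21 + 5 = 89, q_2 = 4*4 + 1 = 17.
  i=3: a_3=2, p_3 = 2*89 + 21 = 199, q_3 = 2*17 + 4 = 38.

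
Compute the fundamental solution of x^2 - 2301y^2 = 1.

(x, y) = (1535, 32)

First expand sqrt(2301) as a continued fraction. With x_i = (sqrt(2301) + m_i)/d_i and (m_0, d_0) = (0, 1): a_0 = floor(sqrt(2301)) = 47, since 47^2 = 2209 <= 2301 < 2304 = 48^2.
Iterate m_{i+1} = d_i*a_i - m_i, d_{i+1} = (2301 - m_{i+1}^2)/d_i, a_{i+1} = floor((a_0 + m_{i+1})/d_{i+1}):
  m_1 = 1*47 - 0 = 47, d_1 = (2301 - 47^2)/1 = 92/1 = 92, a_1 = floor((47 + 47)/92) = 1.
  m_2 = 92*1 - 47 = 45, d_2 = (2301 - 45^2)/92 = 276/92 = 3, a_2 = floor((47 + 45)/3) = 30.
  m_3 = 3*30 - 45 = 45, d_3 = (2301 - 45^2)/3 = 276/3 = 92, a_3 = floor((47 + 45)/92) = 1.
  m_4 = 92*1 - 45 = 47, d_4 = (2301 - 47^2)/92 = 92/92 = 1, a_4 = floor((47 + 47)/1) = 94.
  m_5 = 1*94 - 47 = 47, d_5 = (2301 - 47^2)/1 = 92/1 = 92: (m_5, d_5) = (m_1, d_1) = (47, 92), so from here the quotients repeat a_1, ..., a_4; the period length is 4.
So sqrt(2301) = [47; (1, 30, 1, 94)] with period length k = 4.
k is even, so the fundamental solution of x^2 - 2301y^2 = 1 is (p_{k-1}, q_{k-1}) = (p_3, q_3); compute convergents through index 3.
Convergents (p_i = a_i*p_{i-1} + p_{i-2}, q_i = a_i*q_{i-1} + q_{i-2} with p_{-2}=0, p_{-1}=1, q_{-2}=1, q_{-1}=0):
  i=0: a_0=47, p_0 = 47*1 + 0 = 47, q_0 = 47*0 + 1 = 1.
  i=1: a_1=1, p_1 = 1*47 + 1 = 48, q_1 = 1*1 + 0 = 1.
  i=2: a_2=30, p_2 = 30*48 + 47 = 1487, q_2 = 30*1 + 1 = 31.
  i=3: a_3=1, p_3 = 1*1487 + 48 = 1535, q_3 = 1*31 + 1 = 32.
Check: 1535^2 - 2301*32^2 = 2356225 - 2356224 = 1, so (x, y) = (1535, 32) solves the equation, and by the theorem it is the least positive solution.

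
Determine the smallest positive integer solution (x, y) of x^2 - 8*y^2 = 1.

(x, y) = (3, 1)

First expand sqrt(8) as a continued fraction. With x_i = (sqrt(8) + m_i)/d_i and (m_0, d_0) = (0, 1): a_0 = floor(sqrt(8)) = 2, since 2^2 = 4 <= 8 < 9 = 3^2.
Iterate m_{i+1} = d_i*a_i - m_i, d_{i+1} = (8 - m_{i+1}^2)/d_i, a_{i+1} = floor((a_0 + m_{i+1})/d_{i+1}):
  m_1 = 1*2 - 0 = 2, d_1 = (8 - 2^2)/1 = 4/1 = 4, a_1 = floor((2 + 2)/4) = 1.
  m_2 = 4*1 - 2 = 2, d_2 = (8 - 2^2)/4 = 4/4 = 1, a_2 = floor((2 + 2)/1) = 4.
  m_3 = 1*4 - 2 = 2, d_3 = (8 - 2^2)/1 = 4/1 = 4: (m_3, d_3) = (m_1, d_1) = (2, 4), so from here the quotients repeat a_1, a_2; the period length is 2.
So sqrt(8) = [2; (1, 4)] with period length k = 2.
k is even, so the fundamental solution of x^2 - 8y^2 = 1 is (p_{k-1}, q_{k-1}) = (p_1, q_1); compute convergents through index 1.
Convergents (p_i = a_i*p_{i-1} + p_{i-2}, q_i = a_i*q_{i-1} + q_{i-2} with p_{-2}=0, p_{-1}=1, q_{-2}=1, q_{-1}=0):
  i=0: a_0=2, p_0 = 2*1 + 0 = 2, q_0 = 2*0 + 1 = 1.
  i=1: a_1=1, p_1 = 1*2 + 1 = 3, q_1 = 1*1 + 0 = 1.
Check: 3^2 - 8*1^2 = 9 - 8 = 1, so (x, y) = (3, 1) solves the equation, and by the theorem it is the least positive solution.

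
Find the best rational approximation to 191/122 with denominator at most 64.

Expand x = 191/122 as a continued fraction with the Euclidean algorithm:
  191 = 1*122 + 69, so a_0 = 1.
  122 = 1*69 + 53, so a_1 = 1.
  69 = 1*53 + 16, so a_2 = 1.
  53 = 3*16 + 5, so a_3 = 3.
  16 = 3*5 + 1, so a_4 = 3.
  5 = 5*1 + 0, so a_5 = 5.
so x = [1; 1, 1, 3, 3, 5].
Convergents (p_i = a_i*p_{i-1} + p_{i-2}, q_i = a_i*q_{i-1} + q_{i-2} with p_{-2}=0, p_{-1}=1, q_{-2}=1, q_{-1}=0), until the denominator exceeds 64:
  i=0: a_0=1, p_0 = 1*1 + 0 = 1, q_0 = 1*0 + 1 = 1.
  i=1: a_1=1, p_1 = 1*1 + 1 = 2, q_1 = 1*1 + 0 = 1.
  i=2: a_2=1, p_2 = 1*2 + 1 = 3, q_2 = 1*1 + 1 = 2.
  i=3: a_3=3, p_3 = 3*3 + 2 = 11, q_3 = 3*2 + 1 = 7.
  i=4: a_4=3, p_4 = 3*11 + 3 = 36, q_4 = 3*7 + 2 = 23.
  i=5: a_5=5, p_5 = 5*36 + 11 = 191, q_5 = 5*23 + 7 = 122.
q_5 = 122 > 64, so the last convergent with denominator <= 64 is p_4/q_4 = 36/23.
The closest fraction with denominator <= 64 is either p_4/q_4 or the intermediate fraction (k*p_4 + p_3)/(k*q_4 + q_3) with the largest k >= 1 whose denominator stays <= 64; these approach x as k grows, and every other convergent or intermediate fraction in range is farther away.
Largest k: floor((64 - q_3)/q_4) = floor((64 - 7)/23) = 2.
That gives (2*36 + 11)/(2*23 + 7) = 83/53.
Compare the errors: |x - 36/23| = |191*23 - 36*122|/(122*23) = 1/2806, and |x - 83/53| = |191*53 - 83*122|/(122*53) = 3/6466.
Cross-multiplying, 1*6466 = 6466 < 8418 = 3*2806, so 1/2806 is smaller: the convergent 36/23 is closer to x than 83/53.

36/23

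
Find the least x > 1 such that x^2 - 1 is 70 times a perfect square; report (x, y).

(x, y) = (251, 30)

First expand sqrt(70) as a continued fraction. With x_i = (sqrt(70) + m_i)/d_i and (m_0, d_0) = (0, 1): a_0 = floor(sqrt(70)) = 8, since 8^2 = 64 <= 70 < 81 = 9^2.
Iterate m_{i+1} = d_i*a_i - m_i, d_{i+1} = (70 - m_{i+1}^2)/d_i, a_{i+1} = floor((a_0 + m_{i+1})/d_{i+1}):
  m_1 = 1*8 - 0 = 8, d_1 = (70 - 8^2)/1 = 6/1 = 6, a_1 = floor((8 + 8)/6) = 2.
  m_2 = 6*2 - 8 = 4, d_2 = (70 - 4^2)/6 = 54/6 = 9, a_2 = floor((8 + 4)/9) = 1.
  m_3 = 9*1 - 4 = 5, d_3 = (70 - 5^2)/9 = 45/9 = 5, a_3 = floor((8 + 5)/5) = 2.
  m_4 = 5*2 - 5 = 5, d_4 = (70 - 5^2)/5 = 45/5 = 9, a_4 = floor((8 + 5)/9) = 1.
  m_5 = 9*1 - 5 = 4, d_5 = (70 - 4^2)/9 = 54/9 = 6, a_5 = floor((8 + 4)/6) = 2.
  m_6 = 6*2 - 4 = 8, d_6 = (70 - 8^2)/6 = 6/6 = 1, a_6 = floor((8 + 8)/1) = 16.
  m_7 = 1*16 - 8 = 8, d_7 = (70 - 8^2)/1 = 6/1 = 6: (m_7, d_7) = (m_1, d_1) = (8, 6), so from here the quotients repeat a_1, ..., a_6; the period length is 6.
So sqrt(70) = [8; (2, 1, 2, 1, 2, 16)] with period length k = 6.
k is even, so the fundamental solution of x^2 - 70y^2 = 1 is (p_{k-1}, q_{k-1}) = (p_5, q_5); compute convergents through index 5.
Convergents (p_i = a_i*p_{i-1} + p_{i-2}, q_i = a_i*q_{i-1} + q_{i-2} with p_{-2}=0, p_{-1}=1, q_{-2}=1, q_{-1}=0):
  i=0: a_0=8, p_0 = 8*1 + 0 = 8, q_0 = 8*0 + 1 = 1.
  i=1: a_1=2, p_1 = 2*8 + 1 = 17, q_1 = 2*1 + 0 = 2.
  i=2: a_2=1, p_2 = 1*17 + 8 = 25, q_2 = 1*2 + 1 = 3.
  i=3: a_3=2, p_3 = 2*25 + 17 = 67, q_3 = 2*3 + 2 = 8.
  i=4: a_4=1, p_4 = 1*67 + 25 = 92, q_4 = 1*8 + 3 = 11.
  i=5: a_5=2, p_5 = 2*92 + 67 = 251, q_5 = 2*11 + 8 = 30.
Check: 251^2 - 70*30^2 = 63001 - 63000 = 1, so (x, y) = (251, 30) solves the equation, and by the theorem it is the least positive solution.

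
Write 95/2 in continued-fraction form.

Run the Euclidean algorithm on 95 and 2; the successive quotients are the partial quotients a_0, a_1, ... (each step inverts the fractional part left over by the previous one):
  95 = 47*2 + 1, so a_0 = 47.
  2 = 2*1 + 0, so a_1 = 2.
The remainder reaches 0 after 2 divisions, so the expansion has 2 partial quotients, read off in order.

[47; 2]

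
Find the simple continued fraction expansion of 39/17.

Run the Euclidean algorithm on 39 and 17; the successive quotients are the partial quotients a_0, a_1, ... (each step inverts the fractional part left over by the previous one):
  39 = 2*17 + 5, so a_0 = 2.
  17 = 3*5 + 2, so a_1 = 3.
  5 = 2*2 + 1, so a_2 = 2.
  2 = 2*1 + 0, so a_3 = 2.
The remainder reaches 0 after 4 divisions, so the expansion has 4 partial quotients, read off in order.

[2; 3, 2, 2]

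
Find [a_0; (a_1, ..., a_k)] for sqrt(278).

Write x_i = (sqrt(278) + m_i)/d_i with (m_0, d_0) = (0, 1). a_0 = floor(sqrt(278)) = 16, since 16^2 = 256 <= 278 < 289 = 17^2.
Iterate m_{i+1} = d_i*a_i - m_i, d_{i+1} = (278 - m_{i+1}^2)/d_i, a_{i+1} = floor((a_0 + m_{i+1})/d_{i+1}):
  m_1 = 1*16 - 0 = 16, d_1 = (278 - 16^2)/1 = 22/1 = 22, a_1 = floor((16 + 16)/22) = 1.
  m_2 = 22*1 - 16 = 6, d_2 = (278 - 6^2)/22 = 242/22 = 11, a_2 = floor((16 + 6)/11) = 2.
  m_3 = 11*2 - 6 = 16, d_3 = (278 - 16^2)/11 = 22/11 = 2, a_3 = floor((16 + 16)/2) = 16.
  m_4 = 2*16 - 16 = 16, d_4 = (278 - 16^2)/2 = 22/2 = 11, a_4 = floor((16 + 16)/11) = 2.
  m_5 = 11*2 - 16 = 6, d_5 = (278 - 6^2)/11 = 242/11 = 22, a_5 = floor((16 + 6)/22) = 1.
  m_6 = 22*1 - 6 = 16, d_6 = (278 - 16^2)/22 = 22/22 = 1, a_6 = floor((16 + 16)/1) = 32.
  m_7 = 1*32 - 16 = 16, d_7 = (278 - 16^2)/1 = 22/1 = 22: (m_7, d_7) = (m_1, d_1) = (16, 22), so from here the quotients repeat a_1, ..., a_6; the period length is 6.
Hence the expansion of sqrt(278) is a_0 = 16 followed by the repeating block 1, 2, 16, 2, 1, 32 (period 6).

[16; (1, 2, 16, 2, 1, 32)]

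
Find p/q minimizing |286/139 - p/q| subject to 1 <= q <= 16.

Expand x = 286/139 as a continued fraction with the Euclidean algorithm:
  286 = 2*139 + 8, so a_0 = 2.
  139 = 17*8 + 3, so a_1 = 17.
  8 = 2*3 + 2, so a_2 = 2.
  3 = 1*2 + 1, so a_3 = 1.
  2 = 2*1 + 0, so a_4 = 2.
so x = [2; 17, 2, 1, 2].
Convergents (p_i = a_i*p_{i-1} + p_{i-2}, q_i = a_i*q_{i-1} + q_{i-2} with p_{-2}=0, p_{-1}=1, q_{-2}=1, q_{-1}=0), until the denominator exceeds 16:
  i=0: a_0=2, p_0 = 2*1 + 0 = 2, q_0 = 2*0 + 1 = 1.
  i=1: a_1=17, p_1 = 17*2 + 1 = 35, q_1 = 17*1 + 0 = 17.
q_1 = 17 > 16, so the last convergent with denominator <= 16 is p_0/q_0 = 2/1.
The closest fraction with denominator <= 16 is either p_0/q_0 or the intermediate fraction (k*p_0 + p_{-1})/(k*q_0 + q_{-1}) with the largest k >= 1 whose denominator stays <= 16; these approach x as k grows, and every other convergent or intermediate fraction in range is farther away.
Largest k: floor((16 - q_{-1})/q_0) = floor((16 - 0)/1) = 16 (using the seeds p_{-1} = 1, q_{-1} = 0).
That gives (16*2 + 1)/(16*1 + 0) = 33/16.
Compare the errors: |x - 2/1| = |286*1 - 2*139|/(139*1) = 8/139, and |x - 33/16| = |286*16 - 33*139|/(139*16) = 11/2224.
Cross-multiplying, 11*139 = 1529 < 17792 = 8*2224, so 11/2224 is smaller: the intermediate fraction 33/16 is closer to x than 2/1.

33/16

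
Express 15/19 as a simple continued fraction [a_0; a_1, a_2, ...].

Run the Euclidean algorithm on 15 and 19; the successive quotients are the partial quotients a_0, a_1, ... (each step inverts the fractional part left over by the previous one):
  15 = 0*19 + 15, so a_0 = 0.
  19 = 1*15 + 4, so a_1 = 1.
  15 = 3*4 + 3, so a_2 = 3.
  4 = 1*3 + 1, so a_3 = 1.
  3 = 3*1 + 0, so a_4 = 3.
The remainder reaches 0 after 5 divisions, so the expansion has 5 partial quotients, read off in order.

[0; 1, 3, 1, 3]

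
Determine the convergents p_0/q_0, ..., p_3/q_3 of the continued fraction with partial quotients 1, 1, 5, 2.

Using the convergent recurrence p_i = a_i*p_{i-1} + p_{i-2}, q_i = a_i*q_{i-1} + q_{i-2} with p_{-2}=0, p_{-1}=1, q_{-2}=1, q_{-1}=0:
  i=0: a_0=1, p_0 = 1*1 + 0 = 1, q_0 = 1*0 + 1 = 1.
  i=1: a_1=1, p_1 = 1*1 + 1 = 2, q_1 = 1*1 + 0 = 1.
  i=2: a_2=5, p_2 = 5*2 + 1 = 11, q_2 = 5*1 + 1 = 6.
  i=3: a_3=2, p_3 = 2*11 + 2 = 24, q_3 = 2*6 + 1 = 13.

1/1, 2/1, 11/6, 24/13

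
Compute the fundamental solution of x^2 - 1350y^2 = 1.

First expand sqrt(1350) as a continued fraction. With x_i = (sqrt(1350) + m_i)/d_i and (m_0, d_0) = (0, 1): a_0 = floor(sqrt(1350)) = 36, since 36^2 = 1296 <= 1350 < 1369 = 37^2.
Iterate m_{i+1} = d_i*a_i - m_i, d_{i+1} = (1350 - m_{i+1}^2)/d_i, a_{i+1} = floor((a_0 + m_{i+1})/d_{i+1}):
  m_1 = 1*36 - 0 = 36, d_1 = (1350 - 36^2)/1 = 54/1 = 54, a_1 = floor((36 + 36)/54) = 1.
  m_2 = 54*1 - 36 = 18, d_2 = (1350 - 18^2)/54 = 1026/54 = 19, a_2 = floor((36 + 18)/19) = 2.
  m_3 = 19*2 - 18 = 20, d_3 = (1350 - 20^2)/19 = 950/19 = 50, a_3 = floor((36 + 20)/50) = 1.
  m_4 = 50*1 - 20 = 30, d_4 = (1350 - 30^2)/50 = 450/50 = 9, a_4 = floor((36 + 30)/9) = 7.
  m_5 = 9*7 - 30 = 33, d_5 = (1350 - 33^2)/9 = 261/9 = 29, a_5 = floor((36 + 33)/29) = 2.
  m_6 = 29*2 - 33 = 25, d_6 = (1350 - 25^2)/29 = 725/29 = 25, a_6 = floor((36 + 25)/25) = 2.
  m_7 = 25*2 - 25 = 25, d_7 = (1350 - 25^2)/25 = 725/25 = 29, a_7 = floor((36 + 25)/29) = 2.
  m_8 = 29*2 - 25 = 33, d_8 = (1350 - 33^2)/29 = 261/29 = 9, a_8 = floor((36 + 33)/9) = 7.
  m_9 = 9*7 - 33 = 30, d_9 = (1350 - 30^2)/9 = 450/9 = 50, a_9 = floor((36 + 30)/50) = 1.
  m_10 = 50*1 - 30 = 20, d_10 = (1350 - 20^2)/50 = 950/50 = 19, a_10 = floor((36 + 20)/19) = 2.
  m_11 = 19*2 - 20 = 18, d_11 = (1350 - 18^2)/19 = 1026/19 = 54, a_11 = floor((36 + 18)/54) = 1.
  m_12 = 54*1 - 18 = 36, d_12 = (1350 - 36^2)/54 = 54/54 = 1, a_12 = floor((36 + 36)/1) = 72.
  m_13 = 1*72 - 36 = 36, d_13 = (1350 - 36^2)/1 = 54/1 = 54: (m_13, d_13) = (m_1, d_1) = (36, 54), so from here the quotients repeat a_1, ..., a_12; the period length is 12.
So sqrt(1350) = [36; (1, 2, 1, 7, 2, 2, 2, 7, 1, 2, 1, 72)] with period length k = 12.
k is even, so the fundamental solution of x^2 - 1350y^2 = 1 is (p_{k-1}, q_{k-1}) = (p_11, q_11); compute convergents through index 11.
Convergents (p_i = a_i*p_{i-1} + p_{i-2}, q_i = a_i*q_{i-1} + q_{i-2} with p_{-2}=0, p_{-1}=1, q_{-2}=1, q_{-1}=0):
  i=0: a_0=36, p_0 = 36*1 + 0 = 36, q_0 = 36*0 + 1 = 1.
  i=1: a_1=1, p_1 = 1*36 + 1 = 37, q_1 = 1*1 + 0 = 1.
  i=2: a_2=2, p_2 = 2*37 + 36 = 110, q_2 = 2*1 + 1 = 3.
  i=3: a_3=1, p_3 = 1*110 + 37 = 147, q_3 = 1*3 + 1 = 4.
  i=4: a_4=7, p_4 = 7*147 + 110 = 1139, q_4 = 7*4 + 3 = 31.
  i=5: a_5=2, p_5 = 2*1139 + 147 = 2425, q_5 = 2*31 + 4 = 66.
  i=6: a_6=2, p_6 = 2*2425 + 1139 = 5989, q_6 = 2*66 + 31 = 163.
  i=7: a_7=2, p_7 = 2*5989 + 2425 = 14403, q_7 = 2*163 + 66 = 392.
  i=8: a_8=7, p_8 = 7*14403 + 5989 = 106810, q_8 = 7*392 + 163 = 2907.
  i=9: a_9=1, p_9 = 1*106810 + 14403 = 121213, q_9 = 1*2907 + 392 = 3299.
  i=10: a_10=2, p_10 = 2*121213 + 106810 = 349236, q_10 = 2*3299 + 2907 = 9505.
  i=11: a_11=1, p_11 = 1*349236 + 121213 = 470449, q_11 = 1*9505 + 3299 = 12804.
Check: 470449^2 - 1350*12804^2 = 221322261601 - 221322261600 = 1, so (x, y) = (470449, 12804) solves the equation, and by the theorem it is the least positive solution.

(x, y) = (470449, 12804)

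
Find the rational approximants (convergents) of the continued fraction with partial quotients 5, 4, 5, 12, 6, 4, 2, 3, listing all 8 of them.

Using the convergent recurrence p_i = a_i*p_{i-1} + p_{i-2}, q_i = a_i*q_{i-1} + q_{i-2} with p_{-2}=0, p_{-1}=1, q_{-2}=1, q_{-1}=0:
  i=0: a_0=5, p_0 = 5*1 + 0 = 5, q_0 = 5*0 + 1 = 1.
  i=1: a_1=4, p_1 = 4*5 + 1 = 21, q_1 = 4*1 + 0 = 4.
  i=2: a_2=5, p_2 = 5*21 + 5 = 110, q_2 = 5*4 + 1 = 21.
  i=3: a_3=12, p_3 = 12*110 + 21 = 1341, q_3 = 12*21 + 4 = 256.
  i=4: a_4=6, p_4 = 6*1341 + 110 = 8156, q_4 = 6*256 + 21 = 1557.
  i=5: a_5=4, p_5 = 4*8156 + 1341 = 33965, q_5 = 4*1557 + 256 = 6484.
  i=6: a_6=2, p_6 = 2*33965 + 8156 = 76086, q_6 = 2*6484 + 1557 = 14525.
  i=7: a_7=3, p_7 = 3*76086 + 33965 = 262223, q_7 = 3*14525 + 6484 = 50059.

5/1, 21/4, 110/21, 1341/256, 8156/1557, 33965/6484, 76086/14525, 262223/50059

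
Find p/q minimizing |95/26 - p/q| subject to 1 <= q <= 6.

Expand x = 95/26 as a continued fraction with the Euclidean algorithm:
  95 = 3*26 + 17, so a_0 = 3.
  26 = 1*17 + 9, so a_1 = 1.
  17 = 1*9 + 8, so a_2 = 1.
  9 = 1*8 + 1, so a_3 = 1.
  8 = 8*1 + 0, so a_4 = 8.
so x = [3; 1, 1, 1, 8].
Convergents (p_i = a_i*p_{i-1} + p_{i-2}, q_i = a_i*q_{i-1} + q_{i-2} with p_{-2}=0, p_{-1}=1, q_{-2}=1, q_{-1}=0), until the denominator exceeds 6:
  i=0: a_0=3, p_0 = 3*1 + 0 = 3, q_0 = 3*0 + 1 = 1.
  i=1: a_1=1, p_1 = 1*3 + 1 = 4, q_1 = 1*1 + 0 = 1.
  i=2: a_2=1, p_2 = 1*4 + 3 = 7, q_2 = 1*1 + 1 = 2.
  i=3: a_3=1, p_3 = 1*7 + 4 = 11, q_3 = 1*2 + 1 = 3.
  i=4: a_4=8, p_4 = 8*11 + 7 = 95, q_4 = 8*3 + 2 = 26.
q_4 = 26 > 6, so the last convergent with denominator <= 6 is p_3/q_3 = 11/3.
The closest fraction with denominator <= 6 is either p_3/q_3 or the intermediate fraction (k*p_3 + p_2)/(k*q_3 + q_2) with the largest k >= 1 whose denominator stays <= 6; these approach x as k grows, and every other convergent or intermediate fraction in range is farther away.
Largest k: floor((6 - q_2)/q_3) = floor((6 - 2)/3) = 1.
That gives (1*11 + 7)/(1*3 + 2) = 18/5.
Compare the errors: |x - 11/3| = |95*3 - 11*26|/(26*3) = 1/78, and |x - 18/5| = |95*5 - 18*26|/(26*5) = 7/130.
Cross-multiplying, 1*130 = 130 < 546 = 7*78, so 1/78 is smaller: the convergent 11/3 is closer to x than 18/5.

11/3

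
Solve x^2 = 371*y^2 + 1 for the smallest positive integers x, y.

(x, y) = (1695, 88)

First expand sqrt(371) as a continued fraction. With x_i = (sqrt(371) + m_i)/d_i and (m_0, d_0) = (0, 1): a_0 = floor(sqrt(371)) = 19, since 19^2 = 361 <= 371 < 400 = 20^2.
Iterate m_{i+1} = d_i*a_i - m_i, d_{i+1} = (371 - m_{i+1}^2)/d_i, a_{i+1} = floor((a_0 + m_{i+1})/d_{i+1}):
  m_1 = 1*19 - 0 = 19, d_1 = (371 - 19^2)/1 = 10/1 = 10, a_1 = floor((19 + 19)/10) = 3.
  m_2 = 10*3 - 19 = 11, d_2 = (371 - 11^2)/10 = 250/10 = 25, a_2 = floor((19 + 11)/25) = 1.
  m_3 = 25*1 - 11 = 14, d_3 = (371 - 14^2)/25 = 175/25 = 7, a_3 = floor((19 + 14)/7) = 4.
  m_4 = 7*4 - 14 = 14, d_4 = (371 - 14^2)/7 = 175/7 = 25, a_4 = floor((19 + 14)/25) = 1.
  m_5 = 25*1 - 14 = 11, d_5 = (371 - 11^2)/25 = 250/25 = 10, a_5 = floor((19 + 11)/10) = 3.
  m_6 = 10*3 - 11 = 19, d_6 = (371 - 19^2)/10 = 10/10 = 1, a_6 = floor((19 + 19)/1) = 38.
  m_7 = 1*38 - 19 = 19, d_7 = (371 - 19^2)/1 = 10/1 = 10: (m_7, d_7) = (m_1, d_1) = (19, 10), so from here the quotients repeat a_1, ..., a_6; the period length is 6.
So sqrt(371) = [19; (3, 1, 4, 1, 3, 38)] with period length k = 6.
k is even, so the fundamental solution of x^2 - 371y^2 = 1 is (p_{k-1}, q_{k-1}) = (p_5, q_5); compute convergents through index 5.
Convergents (p_i = a_i*p_{i-1} + p_{i-2}, q_i = a_i*q_{i-1} + q_{i-2} with p_{-2}=0, p_{-1}=1, q_{-2}=1, q_{-1}=0):
  i=0: a_0=19, p_0 = 19*1 + 0 = 19, q_0 = 19*0 + 1 = 1.
  i=1: a_1=3, p_1 = 3*19 + 1 = 58, q_1 = 3*1 + 0 = 3.
  i=2: a_2=1, p_2 = 1*58 + 19 = 77, q_2 = 1*3 + 1 = 4.
  i=3: a_3=4, p_3 = 4*77 + 58 = 366, q_3 = 4*4 + 3 = 19.
  i=4: a_4=1, p_4 = 1*366 + 77 = 443, q_4 = 1*19 + 4 = 23.
  i=5: a_5=3, p_5 = 3*443 + 366 = 1695, q_5 = 3*23 + 19 = 88.
Check: 1695^2 - 371*88^2 = 2873025 - 2873024 = 1, so (x, y) = (1695, 88) solves the equation, and by the theorem it is the least positive solution.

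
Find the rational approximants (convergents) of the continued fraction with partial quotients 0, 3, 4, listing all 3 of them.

Using the convergent recurrence p_i = a_i*p_{i-1} + p_{i-2}, q_i = a_i*q_{i-1} + q_{i-2} with p_{-2}=0, p_{-1}=1, q_{-2}=1, q_{-1}=0:
  i=0: a_0=0, p_0 = 0*1 + 0 = 0, q_0 = 0*0 + 1 = 1.
  i=1: a_1=3, p_1 = 3*0 + 1 = 1, q_1 = 3*1 + 0 = 3.
  i=2: a_2=4, p_2 = 4*1 + 0 = 4, q_2 = 4*3 + 1 = 13.

0/1, 1/3, 4/13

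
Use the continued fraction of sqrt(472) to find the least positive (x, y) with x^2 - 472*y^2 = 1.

(x, y) = (306917, 14127)

First expand sqrt(472) as a continued fraction. With x_i = (sqrt(472) + m_i)/d_i and (m_0, d_0) = (0, 1): a_0 = floor(sqrt(472)) = 21, since 21^2 = 441 <= 472 < 484 = 22^2.
Iterate m_{i+1} = d_i*a_i - m_i, d_{i+1} = (472 - m_{i+1}^2)/d_i, a_{i+1} = floor((a_0 + m_{i+1})/d_{i+1}):
  m_1 = 1*21 - 0 = 21, d_1 = (472 - 21^2)/1 = 31/1 = 31, a_1 = floor((21 + 21)/31) = 1.
  m_2 = 31*1 - 21 = 10, d_2 = (472 - 10^2)/31 = 372/31 = 12, a_2 = floor((21 + 10)/12) = 2.
  m_3 = 12*2 - 10 = 14, d_3 = (472 - 14^2)/12 = 276/12 = 23, a_3 = floor((21 + 14)/23) = 1.
  m_4 = 23*1 - 14 = 9, d_4 = (472 - 9^2)/23 = 391/23 = 17, a_4 = floor((21 + 9)/17) = 1.
  m_5 = 17*1 - 9 = 8, d_5 = (472 - 8^2)/17 = 408/17 = 24, a_5 = floor((21 + 8)/24) = 1.
  m_6 = 24*1 - 8 = 16, d_6 = (472 - 16^2)/24 = 216/24 = 9, a_6 = floor((21 + 16)/9) = 4.
  m_7 = 9*4 - 16 = 20, d_7 = (472 - 20^2)/9 = 72/9 = 8, a_7 = floor((21 + 20)/8) = 5.
  m_8 = 8*5 - 20 = 20, d_8 = (472 - 20^2)/8 = 72/8 = 9, a_8 = floor((21 + 20)/9) = 4.
  m_9 = 9*4 - 20 = 16, d_9 = (472 - 16^2)/9 = 216/9 = 24, a_9 = floor((21 + 16)/24) = 1.
  m_10 = 24*1 - 16 = 8, d_10 = (472 - 8^2)/24 = 408/24 = 17, a_10 = floor((21 + 8)/17) = 1.
  m_11 = 17*1 - 8 = 9, d_11 = (472 - 9^2)/17 = 391/17 = 23, a_11 = floor((21 + 9)/23) = 1.
  m_12 = 23*1 - 9 = 14, d_12 = (472 - 14^2)/23 = 276/23 = 12, a_12 = floor((21 + 14)/12) = 2.
  m_13 = 12*2 - 14 = 10, d_13 = (472 - 10^2)/12 = 372/12 = 31, a_13 = floor((21 + 10)/31) = 1.
  m_14 = 31*1 - 10 = 21, d_14 = (472 - 21^2)/31 = 31/31 = 1, a_14 = floor((21 + 21)/1) = 42.
  m_15 = 1*42 - 21 = 21, d_15 = (472 - 21^2)/1 = 31/1 = 31: (m_15, d_15) = (m_1, d_1) = (21, 31), so from here the quotients repeat a_1, ..., a_14; the period length is 14.
So sqrt(472) = [21; (1, 2, 1, 1, 1, 4, 5, 4, 1, 1, 1, 2, 1, 42)] with period length k = 14.
k is even, so the fundamental solution of x^2 - 472y^2 = 1 is (p_{k-1}, q_{k-1}) = (p_13, q_13); compute convergents through index 13.
Convergents (p_i = a_i*p_{i-1} + p_{i-2}, q_i = a_i*q_{i-1} + q_{i-2} with p_{-2}=0, p_{-1}=1, q_{-2}=1, q_{-1}=0):
  i=0: a_0=21, p_0 = 21*1 + 0 = 21, q_0 = 21*0 + 1 = 1.
  i=1: a_1=1, p_1 = 1*21 + 1 = 22, q_1 = 1*1 + 0 = 1.
  i=2: a_2=2, p_2 = 2*22 + 21 = 65, q_2 = 2*1 + 1 = 3.
  i=3: a_3=1, p_3 = 1*65 + 22 = 87, q_3 = 1*3 + 1 = 4.
  i=4: a_4=1, p_4 = 1*87 + 65 = 152, q_4 = 1*4 + 3 = 7.
  i=5: a_5=1, p_5 = 1*152 + 87 = 239, q_5 = 1*7 + 4 = 11.
  i=6: a_6=4, p_6 = 4*239 + 152 = 1108, q_6 = 4*11 + 7 = 51.
  i=7: a_7=5, p_7 = 5*1108 + 239 = 5779, q_7 = 5*51 + 11 = 266.
  i=8: a_8=4, p_8 = 4*5779 + 1108 = 24224, q_8 = 4*266 + 51 = 1115.
  i=9: a_9=1, p_9 = 1*24224 + 5779 = 30003, q_9 = 1*1115 + 266 = 1381.
  i=10: a_10=1, p_10 = 1*30003 + 24224 = 54227, q_10 = 1*1381 + 1115 = 2496.
  i=11: a_11=1, p_11 = 1*54227 + 30003 = 84230, q_11 = 1*2496 + 1381 = 3877.
  i=12: a_12=2, p_12 = 2*84230 + 54227 = 222687, q_12 = 2*3877 + 2496 = 10250.
  i=13: a_13=1, p_13 = 1*222687 + 84230 = 306917, q_13 = 1*10250 + 3877 = 14127.
Check: 306917^2 - 472*14127^2 = 94198044889 - 94198044888 = 1, so (x, y) = (306917, 14127) solves the equation, and by the theorem it is the least positive solution.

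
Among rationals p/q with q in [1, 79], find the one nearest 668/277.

Expand x = 668/277 as a continued fraction with the Euclidean algorithm:
  668 = 2*277 + 114, so a_0 = 2.
  277 = 2*114 + 49, so a_1 = 2.
  114 = 2*49 + 16, so a_2 = 2.
  49 = 3*16 + 1, so a_3 = 3.
  16 = 16*1 + 0, so a_4 = 16.
so x = [2; 2, 2, 3, 16].
Convergents (p_i = a_i*p_{i-1} + p_{i-2}, q_i = a_i*q_{i-1} + q_{i-2} with p_{-2}=0, p_{-1}=1, q_{-2}=1, q_{-1}=0), until the denominator exceeds 79:
  i=0: a_0=2, p_0 = 2*1 + 0 = 2, q_0 = 2*0 + 1 = 1.
  i=1: a_1=2, p_1 = 2*2 + 1 = 5, q_1 = 2*1 + 0 = 2.
  i=2: a_2=2, p_2 = 2*5 + 2 = 12, q_2 = 2*2 + 1 = 5.
  i=3: a_3=3, p_3 = 3*12 + 5 = 41, q_3 = 3*5 + 2 = 17.
  i=4: a_4=16, p_4 = 16*41 + 12 = 668, q_4 = 16*17 + 5 = 277.
q_4 = 277 > 79, so the last convergent with denominator <= 79 is p_3/q_3 = 41/17.
The closest fraction with denominator <= 79 is either p_3/q_3 or the intermediate fraction (k*p_3 + p_2)/(k*q_3 + q_2) with the largest k >= 1 whose denominator stays <= 79; these approach x as k grows, and every other convergent or intermediate fraction in range is farther away.
Largest k: floor((79 - q_2)/q_3) = floor((79 - 5)/17) = 4.
That gives (4*41 + 12)/(4*17 + 5) = 176/73.
Compare the errors: |x - 41/17| = |668*17 - 41*277|/(277*17) = 1/4709, and |x - 176/73| = |668*73 - 176*277|/(277*73) = 12/20221.
Cross-multiplying, 1*20221 = 20221 < 56508 = 12*4709, so 1/4709 is smaller: the convergent 41/17 is closer to x than 176/73.

41/17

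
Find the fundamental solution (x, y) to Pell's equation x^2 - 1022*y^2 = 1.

(x, y) = (1023, 32)

First expand sqrt(1022) as a continued fraction. With x_i = (sqrt(1022) + m_i)/d_i and (m_0, d_0) = (0, 1): a_0 = floor(sqrt(1022)) = 31, since 31^2 = 961 <= 1022 < 1024 = 32^2.
Iterate m_{i+1} = d_i*a_i - m_i, d_{i+1} = (1022 - m_{i+1}^2)/d_i, a_{i+1} = floor((a_0 + m_{i+1})/d_{i+1}):
  m_1 = 1*31 - 0 = 31, d_1 = (1022 - 31^2)/1 = 61/1 = 61, a_1 = floor((31 + 31)/61) = 1.
  m_2 = 61*1 - 31 = 30, d_2 = (1022 - 30^2)/61 = 122/61 = 2, a_2 = floor((31 + 30)/2) = 30.
  m_3 = 2*30 - 30 = 30, d_3 = (1022 - 30^2)/2 = 122/2 = 61, a_3 = floor((31 + 30)/61) = 1.
  m_4 = 61*1 - 30 = 31, d_4 = (1022 - 31^2)/61 = 61/61 = 1, a_4 = floor((31 + 31)/1) = 62.
  m_5 = 1*62 - 31 = 31, d_5 = (1022 - 31^2)/1 = 61/1 = 61: (m_5, d_5) = (m_1, d_1) = (31, 61), so from here the quotients repeat a_1, ..., a_4; the period length is 4.
So sqrt(1022) = [31; (1, 30, 1, 62)] with period length k = 4.
k is even, so the fundamental solution of x^2 - 1022y^2 = 1 is (p_{k-1}, q_{k-1}) = (p_3, q_3); compute convergents through index 3.
Convergents (p_i = a_i*p_{i-1} + p_{i-2}, q_i = a_i*q_{i-1} + q_{i-2} with p_{-2}=0, p_{-1}=1, q_{-2}=1, q_{-1}=0):
  i=0: a_0=31, p_0 = 31*1 + 0 = 31, q_0 = 31*0 + 1 = 1.
  i=1: a_1=1, p_1 = 1*31 + 1 = 32, q_1 = 1*1 + 0 = 1.
  i=2: a_2=30, p_2 = 30*32 + 31 = 991, q_2 = 30*1 + 1 = 31.
  i=3: a_3=1, p_3 = 1*991 + 32 = 1023, q_3 = 1*31 + 1 = 32.
Check: 1023^2 - 1022*32^2 = 1046529 - 1046528 = 1, so (x, y) = (1023, 32) solves the equation, and by the theorem it is the least positive solution.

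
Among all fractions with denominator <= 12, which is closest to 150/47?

Expand x = 150/47 as a continued fraction with the Euclidean algorithm:
  150 = 3*47 + 9, so a_0 = 3.
  47 = 5*9 + 2, so a_1 = 5.
  9 = 4*2 + 1, so a_2 = 4.
  2 = 2*1 + 0, so a_3 = 2.
so x = [3; 5, 4, 2].
Convergents (p_i = a_i*p_{i-1} + p_{i-2}, q_i = a_i*q_{i-1} + q_{i-2} with p_{-2}=0, p_{-1}=1, q_{-2}=1, q_{-1}=0), until the denominator exceeds 12:
  i=0: a_0=3, p_0 = 3*1 + 0 = 3, q_0 = 3*0 + 1 = 1.
  i=1: a_1=5, p_1 = 5*3 + 1 = 16, q_1 = 5*1 + 0 = 5.
  i=2: a_2=4, p_2 = 4*16 + 3 = 67, q_2 = 4*5 + 1 = 21.
q_2 = 21 > 12, so the last convergent with denominator <= 12 is p_1/q_1 = 16/5.
The closest fraction with denominator <= 12 is either p_1/q_1 or the intermediate fraction (k*p_1 + p_0)/(k*q_1 + q_0) with the largest k >= 1 whose denominator stays <= 12; these approach x as k grows, and every other convergent or intermediate fraction in range is farther away.
Largest k: floor((12 - q_0)/q_1) = floor((12 - 1)/5) = 2.
That gives (2*16 + 3)/(2*5 + 1) = 35/11.
Compare the errors: |x - 16/5| = |150*5 - 16*47|/(47*5) = 2/235, and |x - 35/11| = |150*11 - 35*47|/(47*11) = 5/517.
Cross-multiplying, 2*517 = 1034 < 1175 = 5*235, so 2/235 is smaller: the convergent 16/5 is closer to x than 35/11.

16/5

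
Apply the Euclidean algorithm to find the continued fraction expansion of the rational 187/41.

Run the Euclidean algorithm on 187 and 41; the successive quotients are the partial quotients a_0, a_1, ... (each step inverts the fractional part left over by the previous one):
  187 = 4*41 + 23, so a_0 = 4.
  41 = 1*23 + 18, so a_1 = 1.
  23 = 1*18 + 5, so a_2 = 1.
  18 = 3*5 + 3, so a_3 = 3.
  5 = 1*3 + 2, so a_4 = 1.
  3 = 1*2 + 1, so a_5 = 1.
  2 = 2*1 + 0, so a_6 = 2.
The remainder reaches 0 after 7 divisions, so the expansion has 7 partial quotients, read off in order.

[4; 1, 1, 3, 1, 1, 2]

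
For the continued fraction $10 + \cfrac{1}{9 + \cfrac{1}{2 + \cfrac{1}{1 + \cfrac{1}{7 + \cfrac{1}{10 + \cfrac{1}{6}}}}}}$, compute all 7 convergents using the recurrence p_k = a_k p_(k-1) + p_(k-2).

10/1, 91/9, 192/19, 283/28, 2173/215, 22013/2178, 134251/13283

Using the convergent recurrence p_i = a_i*p_{i-1} + p_{i-2}, q_i = a_i*q_{i-1} + q_{i-2} with p_{-2}=0, p_{-1}=1, q_{-2}=1, q_{-1}=0:
  i=0: a_0=10, p_0 = 10*1 + 0 = 10, q_0 = 10*0 + 1 = 1.
  i=1: a_1=9, p_1 = 9*10 + 1 = 91, q_1 = 9*1 + 0 = 9.
  i=2: a_2=2, p_2 = 2*91 + 10 = 192, q_2 = 2*9 + 1 = 19.
  i=3: a_3=1, p_3 = 1*192 + 91 = 283, q_3 = 1*19 + 9 = 28.
  i=4: a_4=7, p_4 = 7*283 + 192 = 2173, q_4 = 7*28 + 19 = 215.
  i=5: a_5=10, p_5 = 10*2173 + 283 = 22013, q_5 = 10*215 + 28 = 2178.
  i=6: a_6=6, p_6 = 6*22013 + 2173 = 134251, q_6 = 6*2178 + 215 = 13283.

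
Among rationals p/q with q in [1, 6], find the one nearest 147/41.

18/5

Expand x = 147/41 as a continued fraction with the Euclidean algorithm:
  147 = 3*41 + 24, so a_0 = 3.
  41 = 1*24 + 17, so a_1 = 1.
  24 = 1*17 + 7, so a_2 = 1.
  17 = 2*7 + 3, so a_3 = 2.
  7 = 2*3 + 1, so a_4 = 2.
  3 = 3*1 + 0, so a_5 = 3.
so x = [3; 1, 1, 2, 2, 3].
Convergents (p_i = a_i*p_{i-1} + p_{i-2}, q_i = a_i*q_{i-1} + q_{i-2} with p_{-2}=0, p_{-1}=1, q_{-2}=1, q_{-1}=0), until the denominator exceeds 6:
  i=0: a_0=3, p_0 = 3*1 + 0 = 3, q_0 = 3*0 + 1 = 1.
  i=1: a_1=1, p_1 = 1*3 + 1 = 4, q_1 = 1*1 + 0 = 1.
  i=2: a_2=1, p_2 = 1*4 + 3 = 7, q_2 = 1*1 + 1 = 2.
  i=3: a_3=2, p_3 = 2*7 + 4 = 18, q_3 = 2*2 + 1 = 5.
  i=4: a_4=2, p_4 = 2*18 + 7 = 43, q_4 = 2*5 + 2 = 12.
q_4 = 12 > 6, so the last convergent with denominator <= 6 is p_3/q_3 = 18/5.
The closest fraction with denominator <= 6 is either p_3/q_3 or the intermediate fraction (k*p_3 + p_2)/(k*q_3 + q_2) with the largest k >= 1 whose denominator stays <= 6; these approach x as k grows, and every other convergent or intermediate fraction in range is farther away.
Largest k: floor((6 - q_2)/q_3) = floor((6 - 2)/5) = 0.
Since k = 0, no intermediate fraction beyond p_3/q_3 has denominator <= 6, so the convergent 18/5 is the closest (its error is |147*5 - 18*41|/(41*5) = 3/205).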